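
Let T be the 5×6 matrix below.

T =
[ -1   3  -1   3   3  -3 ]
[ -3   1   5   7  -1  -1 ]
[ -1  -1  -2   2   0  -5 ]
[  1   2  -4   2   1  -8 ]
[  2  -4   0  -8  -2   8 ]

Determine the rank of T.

4

Row reduce to echelon form.
R2 ← R2 − (3)·R1: [0, -8, 8, -2, -10, 8]
R3 ← R3 − R1: [0, -4, -1, -1, -3, -2]
R4 ← R4 + R1: [0, 5, -5, 5, 4, -11]
R5 ← R5 + (2)·R1: [0, 2, -2, -2, 4, 2]
R3 ← R3 − (1/2)·R2: [0, 0, -5, 0, 2, -6]
R4 ← R4 + (5/8)·R2: [0, 0, 0, 15/4, -9/4, -6]
R5 ← R5 + (1/4)·R2: [0, 0, 0, -5/2, 3/2, 4]
R5 ← R5 + (2/3)·R4: [0, 0, 0, 0, 0, 0]
Echelon form has 4 nonzero rows, so rank(T) = 4.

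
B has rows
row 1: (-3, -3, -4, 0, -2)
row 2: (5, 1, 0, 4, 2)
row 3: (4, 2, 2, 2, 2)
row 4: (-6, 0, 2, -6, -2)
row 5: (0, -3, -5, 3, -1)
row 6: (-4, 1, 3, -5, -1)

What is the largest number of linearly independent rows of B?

2

Row reduce to echelon form.
R2 ← R2 + (5/3)·R1: [0, -4, -20/3, 4, -4/3]
R3 ← R3 + (4/3)·R1: [0, -2, -10/3, 2, -2/3]
R4 ← R4 − (2)·R1: [0, 6, 10, -6, 2]
R6 ← R6 − (4/3)·R1: [0, 5, 25/3, -5, 5/3]
R3 ← R3 − (1/2)·R2: [0, 0, 0, 0, 0]
R4 ← R4 + (3/2)·R2: [0, 0, 0, 0, 0]
R5 ← R5 − (3/4)·R2: [0, 0, 0, 0, 0]
R6 ← R6 + (5/4)·R2: [0, 0, 0, 0, 0]
Echelon form has 2 nonzero rows, so rank(B) = 2.
The rank gives the maximum number of linearly independent rows: 2.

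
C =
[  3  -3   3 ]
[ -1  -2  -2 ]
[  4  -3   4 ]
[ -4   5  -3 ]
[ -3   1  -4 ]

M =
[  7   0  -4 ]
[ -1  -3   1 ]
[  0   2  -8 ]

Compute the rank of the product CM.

3

First compute CM:
[[ 24,  15, -39],
 [ -5,   2,  18],
 [ 31,  17, -51],
 [-33, -21,  45],
 [-22, -11,  45]]
Now row reduce the product.
R2 ← R2 + (5/24)·R1: [0, 41/8, 79/8]
R3 ← R3 − (31/24)·R1: [0, -19/8, -5/8]
R4 ← R4 + (11/8)·R1: [0, -3/8, -69/8]
R5 ← R5 + (11/12)·R1: [0, 11/4, 37/4]
R3 ← R3 + (19/41)·R2: [0, 0, 162/41]
R4 ← R4 + (3/41)·R2: [0, 0, -324/41]
R5 ← R5 − (22/41)·R2: [0, 0, 162/41]
R4 ← R4 + (2)·R3: [0, 0, 0]
R5 ← R5 − R3: [0, 0, 0]
3 nonzero rows, so rank(CM) = 3.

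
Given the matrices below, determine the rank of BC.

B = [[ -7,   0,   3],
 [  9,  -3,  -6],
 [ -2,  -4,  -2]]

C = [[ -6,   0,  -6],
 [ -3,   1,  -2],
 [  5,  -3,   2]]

2

First compute BC:
[[ 57,  -9,  48],
 [-75,  15, -60],
 [ 14,   2,  16]]
Now row reduce the product.
R2 ← R2 + (25/19)·R1: [0, 60/19, 60/19]
R3 ← R3 − (14/57)·R1: [0, 80/19, 80/19]
R3 ← R3 − (4/3)·R2: [0, 0, 0]
2 nonzero rows, so rank(BC) = 2.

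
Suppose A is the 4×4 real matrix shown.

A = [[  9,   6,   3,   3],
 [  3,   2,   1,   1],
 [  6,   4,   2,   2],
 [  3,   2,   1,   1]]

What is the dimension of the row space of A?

Row reduce to echelon form.
R2 ← R2 − (1/3)·R1: [0, 0, 0, 0]
R3 ← R3 − (2/3)·R1: [0, 0, 0, 0]
R4 ← R4 − (1/3)·R1: [0, 0, 0, 0]
Echelon form has 1 nonzero row, so rank(A) = 1.
The row space has dimension equal to the rank: 1.

1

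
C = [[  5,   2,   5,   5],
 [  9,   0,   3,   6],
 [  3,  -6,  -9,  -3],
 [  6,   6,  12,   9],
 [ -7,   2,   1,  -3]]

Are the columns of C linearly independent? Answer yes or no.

no

Row reduce C to echelon form.
R2 ← R2 − (9/5)·R1: [0, -18/5, -6, -3]
R3 ← R3 − (3/5)·R1: [0, -36/5, -12, -6]
R4 ← R4 − (6/5)·R1: [0, 18/5, 6, 3]
R5 ← R5 + (7/5)·R1: [0, 24/5, 8, 4]
R3 ← R3 − (2)·R2: [0, 0, 0, 0]
R4 ← R4 + R2: [0, 0, 0, 0]
R5 ← R5 + (4/3)·R2: [0, 0, 0, 0]
2 pivots among 4 columns.
Only 2 < 4 pivot columns, so the columns are linearly dependent.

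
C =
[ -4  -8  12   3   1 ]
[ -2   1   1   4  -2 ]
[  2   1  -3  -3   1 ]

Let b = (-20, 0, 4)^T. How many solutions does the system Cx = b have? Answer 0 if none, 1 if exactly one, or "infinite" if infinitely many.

Row reduce the augmented matrix [C | b].
R2 ← R2 − (1/2)·R1: [0, 5, -5, 5/2, -5/2, 10]
R3 ← R3 + (1/2)·R1: [0, -3, 3, -3/2, 3/2, -6]
R3 ← R3 + (3/5)·R2: [0, 0, 0, 0, 0, 0]
The echelon form has 2 nonzero rows, and every pivot lies in the first 5 columns, so rank(C) = rank([C|b]) = 2.
The system is consistent.
rank = 2 < 5 unknowns, so there are infinitely many solutions.

infinite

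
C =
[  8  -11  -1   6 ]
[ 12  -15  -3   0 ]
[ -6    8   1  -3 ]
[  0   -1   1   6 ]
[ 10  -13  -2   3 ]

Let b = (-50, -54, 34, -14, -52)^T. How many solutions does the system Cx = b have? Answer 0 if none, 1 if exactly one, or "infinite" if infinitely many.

Row reduce the augmented matrix [C | b].
R2 ← R2 − (3/2)·R1: [0, 3/2, -3/2, -9, 21]
R3 ← R3 + (3/4)·R1: [0, -1/4, 1/4, 3/2, -7/2]
R5 ← R5 − (5/4)·R1: [0, 3/4, -3/4, -9/2, 21/2]
R3 ← R3 + (1/6)·R2: [0, 0, 0, 0, 0]
R4 ← R4 + (2/3)·R2: [0, 0, 0, 0, 0]
R5 ← R5 − (1/2)·R2: [0, 0, 0, 0, 0]
The echelon form has 2 nonzero rows, and every pivot lies in the first 4 columns, so rank(C) = rank([C|b]) = 2.
The system is consistent.
rank = 2 < 4 unknowns, so there are infinitely many solutions.

infinite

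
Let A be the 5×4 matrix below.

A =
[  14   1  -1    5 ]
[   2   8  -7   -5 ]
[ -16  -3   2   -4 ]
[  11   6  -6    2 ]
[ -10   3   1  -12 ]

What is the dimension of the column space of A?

Row reduce to echelon form.
R2 ← R2 − (1/7)·R1: [0, 55/7, -48/7, -40/7]
R3 ← R3 + (8/7)·R1: [0, -13/7, 6/7, 12/7]
R4 ← R4 − (11/14)·R1: [0, 73/14, -73/14, -27/14]
R5 ← R5 + (5/7)·R1: [0, 26/7, 2/7, -59/7]
R3 ← R3 + (13/55)·R2: [0, 0, -42/55, 4/11]
R4 ← R4 − (73/110)·R2: [0, 0, -73/110, 41/22]
R5 ← R5 − (26/55)·R2: [0, 0, 194/55, -63/11]
R4 ← R4 − (73/84)·R3: [0, 0, 0, 65/42]
R5 ← R5 + (97/21)·R3: [0, 0, 0, -85/21]
R5 ← R5 + (34/13)·R4: [0, 0, 0, 0]
Echelon form has 4 nonzero rows, so rank(A) = 4.
The column space has dimension equal to the rank: 4.

4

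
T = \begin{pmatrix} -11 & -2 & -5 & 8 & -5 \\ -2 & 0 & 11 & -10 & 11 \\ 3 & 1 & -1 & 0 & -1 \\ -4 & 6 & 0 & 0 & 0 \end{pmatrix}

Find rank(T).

Row reduce to echelon form.
R2 ← R2 − (2/11)·R1: [0, 4/11, 131/11, -126/11, 131/11]
R3 ← R3 + (3/11)·R1: [0, 5/11, -26/11, 24/11, -26/11]
R4 ← R4 − (4/11)·R1: [0, 74/11, 20/11, -32/11, 20/11]
R3 ← R3 − (5/4)·R2: [0, 0, -69/4, 33/2, -69/4]
R4 ← R4 − (37/2)·R2: [0, 0, -437/2, 209, -437/2]
R4 ← R4 − (38/3)·R3: [0, 0, 0, 0, 0]
Echelon form has 3 nonzero rows, so rank(T) = 3.

3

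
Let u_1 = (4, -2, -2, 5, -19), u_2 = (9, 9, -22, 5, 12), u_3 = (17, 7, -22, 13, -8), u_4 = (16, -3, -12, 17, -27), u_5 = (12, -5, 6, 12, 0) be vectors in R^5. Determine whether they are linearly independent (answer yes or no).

Form the matrix with these vectors as rows and row reduce.
R2 ← R2 − (9/4)·R1: [0, 27/2, -35/2, -25/4, 219/4]
R3 ← R3 − (17/4)·R1: [0, 31/2, -27/2, -33/4, 291/4]
R4 ← R4 − (4)·R1: [0, 5, -4, -3, 49]
R5 ← R5 − (3)·R1: [0, 1, 12, -3, 57]
R3 ← R3 − (31/27)·R2: [0, 0, 178/27, -29/27, 89/9]
R4 ← R4 − (10/27)·R2: [0, 0, 67/27, -37/54, 517/18]
R5 ← R5 − (2/27)·R2: [0, 0, 359/27, -137/54, 953/18]
R4 ← R4 − (67/178)·R3: [0, 0, 0, -25/89, 25]
R5 ← R5 − (359/178)·R3: [0, 0, 0, -33/89, 33]
R5 ← R5 − (33/25)·R4: [0, 0, 0, 0, 0]
4 nonzero rows, so the 5 vectors span a space of dimension 4.
Since 4 < 5, the vectors are linearly dependent.

no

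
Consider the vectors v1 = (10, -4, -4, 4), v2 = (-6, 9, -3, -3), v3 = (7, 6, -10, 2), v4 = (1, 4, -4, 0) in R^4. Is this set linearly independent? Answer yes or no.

Form the matrix with these vectors as rows and row reduce.
R2 ← R2 + (3/5)·R1: [0, 33/5, -27/5, -3/5]
R3 ← R3 − (7/10)·R1: [0, 44/5, -36/5, -4/5]
R4 ← R4 − (1/10)·R1: [0, 22/5, -18/5, -2/5]
R3 ← R3 − (4/3)·R2: [0, 0, 0, 0]
R4 ← R4 − (2/3)·R2: [0, 0, 0, 0]
2 nonzero rows, so the 4 vectors span a space of dimension 2.
Since 2 < 4, the vectors are linearly dependent.

no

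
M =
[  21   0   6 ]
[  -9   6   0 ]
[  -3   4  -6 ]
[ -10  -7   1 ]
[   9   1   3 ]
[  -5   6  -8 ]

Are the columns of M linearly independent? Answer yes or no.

Row reduce M to echelon form.
R2 ← R2 + (3/7)·R1: [0, 6, 18/7]
R3 ← R3 + (1/7)·R1: [0, 4, -36/7]
R4 ← R4 + (10/21)·R1: [0, -7, 27/7]
R5 ← R5 − (3/7)·R1: [0, 1, 3/7]
R6 ← R6 + (5/21)·R1: [0, 6, -46/7]
R3 ← R3 − (2/3)·R2: [0, 0, -48/7]
R4 ← R4 + (7/6)·R2: [0, 0, 48/7]
R5 ← R5 − (1/6)·R2: [0, 0, 0]
R6 ← R6 − R2: [0, 0, -64/7]
R4 ← R4 + R3: [0, 0, 0]
R6 ← R6 − (4/3)·R3: [0, 0, 0]
3 pivots among 3 columns.
Every column is a pivot column, so the columns are linearly independent.

yes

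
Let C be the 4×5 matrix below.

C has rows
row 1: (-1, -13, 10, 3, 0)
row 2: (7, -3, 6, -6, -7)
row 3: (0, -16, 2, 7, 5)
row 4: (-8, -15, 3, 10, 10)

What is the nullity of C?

Row reduce to echelon form.
R2 ← R2 + (7)·R1: [0, -94, 76, 15, -7]
R4 ← R4 − (8)·R1: [0, 89, -77, -14, 10]
R3 ← R3 − (8/47)·R2: [0, 0, -514/47, 209/47, 291/47]
R4 ← R4 + (89/94)·R2: [0, 0, -237/47, 19/94, 317/94]
R4 ← R4 − (237/514)·R3: [0, 0, 0, -475/257, 133/257]
4 nonzero rows, so rank(C) = 4.
C has 5 columns; by rank–nullity, nullity = 5 − 4 = 1.

1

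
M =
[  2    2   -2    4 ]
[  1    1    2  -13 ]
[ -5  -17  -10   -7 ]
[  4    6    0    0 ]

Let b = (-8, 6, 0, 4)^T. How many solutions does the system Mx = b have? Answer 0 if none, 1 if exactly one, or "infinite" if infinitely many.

0

Row reduce the augmented matrix [M | b].
R2 ← R2 − (1/2)·R1: [0, 0, 3, -15, 10]
R3 ← R3 + (5/2)·R1: [0, -12, -15, 3, -20]
R4 ← R4 − (2)·R1: [0, 2, 4, -8, 20]
Swap R2 ↔ R3
R4 ← R4 + (1/6)·R2: [0, 0, 3/2, -15/2, 50/3]
R4 ← R4 − (1/2)·R3: [0, 0, 0, 0, 35/3]
The echelon form has 4 nonzero rows; the last pivot sits in the augmented column, so rank(M) = 3 but rank([M|b]) = 4.
Since the ranks differ, the system is inconsistent.
It has no solutions.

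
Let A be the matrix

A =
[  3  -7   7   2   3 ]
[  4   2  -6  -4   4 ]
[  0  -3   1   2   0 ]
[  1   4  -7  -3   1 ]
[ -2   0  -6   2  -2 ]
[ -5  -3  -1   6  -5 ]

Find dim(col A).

3

Row reduce to echelon form.
R2 ← R2 − (4/3)·R1: [0, 34/3, -46/3, -20/3, 0]
R4 ← R4 − (1/3)·R1: [0, 19/3, -28/3, -11/3, 0]
R5 ← R5 + (2/3)·R1: [0, -14/3, -4/3, 10/3, 0]
R6 ← R6 + (5/3)·R1: [0, -44/3, 32/3, 28/3, 0]
R3 ← R3 + (9/34)·R2: [0, 0, -52/17, 4/17, 0]
R4 ← R4 − (19/34)·R2: [0, 0, -13/17, 1/17, 0]
R5 ← R5 + (7/17)·R2: [0, 0, -130/17, 10/17, 0]
R6 ← R6 + (22/17)·R2: [0, 0, -156/17, 12/17, 0]
R4 ← R4 − (1/4)·R3: [0, 0, 0, 0, 0]
R5 ← R5 − (5/2)·R3: [0, 0, 0, 0, 0]
R6 ← R6 − (3)·R3: [0, 0, 0, 0, 0]
Echelon form has 3 nonzero rows, so rank(A) = 3.
The column space has dimension equal to the rank: 3.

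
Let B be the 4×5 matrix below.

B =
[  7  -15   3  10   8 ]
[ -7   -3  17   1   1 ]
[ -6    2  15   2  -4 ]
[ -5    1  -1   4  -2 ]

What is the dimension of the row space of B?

4

Row reduce to echelon form.
R2 ← R2 + R1: [0, -18, 20, 11, 9]
R3 ← R3 + (6/7)·R1: [0, -76/7, 123/7, 74/7, 20/7]
R4 ← R4 + (5/7)·R1: [0, -68/7, 8/7, 78/7, 26/7]
R3 ← R3 − (38/63)·R2: [0, 0, 347/63, 248/63, -18/7]
R4 ← R4 − (34/63)·R2: [0, 0, -608/63, 328/63, -8/7]
R4 ← R4 + (608/347)·R3: [0, 0, 0, 4200/347, -1960/347]
Echelon form has 4 nonzero rows, so rank(B) = 4.
The row space has dimension equal to the rank: 4.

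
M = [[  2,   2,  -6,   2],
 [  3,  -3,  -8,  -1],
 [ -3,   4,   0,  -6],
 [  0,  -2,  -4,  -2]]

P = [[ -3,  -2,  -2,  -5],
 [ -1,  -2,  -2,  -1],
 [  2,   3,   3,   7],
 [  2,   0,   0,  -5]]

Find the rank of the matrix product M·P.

3

First compute MP:
[[-16, -26, -26, -64],
 [-24, -24, -24, -63],
 [ -7,  -2,  -2,  41],
 [-10,  -8,  -8, -16]]
Now row reduce the product.
R2 ← R2 − (3/2)·R1: [0, 15, 15, 33]
R3 ← R3 − (7/16)·R1: [0, 75/8, 75/8, 69]
R4 ← R4 − (5/8)·R1: [0, 33/4, 33/4, 24]
R3 ← R3 − (5/8)·R2: [0, 0, 0, 387/8]
R4 ← R4 − (11/20)·R2: [0, 0, 0, 117/20]
R4 ← R4 − (26/215)·R3: [0, 0, 0, 0]
3 nonzero rows, so rank(MP) = 3.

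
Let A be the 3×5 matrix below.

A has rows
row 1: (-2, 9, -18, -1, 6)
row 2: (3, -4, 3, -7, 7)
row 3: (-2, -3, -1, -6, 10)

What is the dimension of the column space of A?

Row reduce to echelon form.
R2 ← R2 + (3/2)·R1: [0, 19/2, -24, -17/2, 16]
R3 ← R3 − R1: [0, -12, 17, -5, 4]
R3 ← R3 + (24/19)·R2: [0, 0, -253/19, -299/19, 460/19]
Echelon form has 3 nonzero rows, so rank(A) = 3.
The column space has dimension equal to the rank: 3.

3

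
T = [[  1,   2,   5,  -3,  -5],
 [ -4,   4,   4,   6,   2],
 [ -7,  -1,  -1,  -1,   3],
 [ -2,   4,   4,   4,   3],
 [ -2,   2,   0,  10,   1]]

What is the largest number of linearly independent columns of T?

Row reduce to echelon form.
R2 ← R2 + (4)·R1: [0, 12, 24, -6, -18]
R3 ← R3 + (7)·R1: [0, 13, 34, -22, -32]
R4 ← R4 + (2)·R1: [0, 8, 14, -2, -7]
R5 ← R5 + (2)·R1: [0, 6, 10, 4, -9]
R3 ← R3 − (13/12)·R2: [0, 0, 8, -31/2, -25/2]
R4 ← R4 − (2/3)·R2: [0, 0, -2, 2, 5]
R5 ← R5 − (1/2)·R2: [0, 0, -2, 7, 0]
R4 ← R4 + (1/4)·R3: [0, 0, 0, -15/8, 15/8]
R5 ← R5 + (1/4)·R3: [0, 0, 0, 25/8, -25/8]
R5 ← R5 + (5/3)·R4: [0, 0, 0, 0, 0]
Echelon form has 4 nonzero rows, so rank(T) = 4.
The rank gives the maximum number of linearly independent columns: 4.

4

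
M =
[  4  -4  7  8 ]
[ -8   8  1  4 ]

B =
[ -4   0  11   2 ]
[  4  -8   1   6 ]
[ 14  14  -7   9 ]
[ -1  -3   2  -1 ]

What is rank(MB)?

2

First compute MB:
[[ 58, 106,   7,  39],
 [ 74, -62, -79,  37]]
Now row reduce the product.
R2 ← R2 − (37/29)·R1: [0, -5720/29, -2550/29, -370/29]
2 nonzero rows, so rank(MB) = 2.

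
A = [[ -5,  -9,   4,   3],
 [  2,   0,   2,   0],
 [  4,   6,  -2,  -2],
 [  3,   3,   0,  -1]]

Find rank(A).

Row reduce to echelon form.
R2 ← R2 + (2/5)·R1: [0, -18/5, 18/5, 6/5]
R3 ← R3 + (4/5)·R1: [0, -6/5, 6/5, 2/5]
R4 ← R4 + (3/5)·R1: [0, -12/5, 12/5, 4/5]
R3 ← R3 − (1/3)·R2: [0, 0, 0, 0]
R4 ← R4 − (2/3)·R2: [0, 0, 0, 0]
Echelon form has 2 nonzero rows, so rank(A) = 2.

2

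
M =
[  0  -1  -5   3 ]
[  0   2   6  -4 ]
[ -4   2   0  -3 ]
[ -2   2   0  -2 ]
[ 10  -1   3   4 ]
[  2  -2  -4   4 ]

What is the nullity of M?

1

Row reduce to echelon form.
Swap R1 ↔ R3
R4 ← R4 − (1/2)·R1: [0, 1, 0, -1/2]
R5 ← R5 + (5/2)·R1: [0, 4, 3, -7/2]
R6 ← R6 + (1/2)·R1: [0, -1, -4, 5/2]
R3 ← R3 + (1/2)·R2: [0, 0, -2, 1]
R4 ← R4 − (1/2)·R2: [0, 0, -3, 3/2]
R5 ← R5 − (2)·R2: [0, 0, -9, 9/2]
R6 ← R6 + (1/2)·R2: [0, 0, -1, 1/2]
R4 ← R4 − (3/2)·R3: [0, 0, 0, 0]
R5 ← R5 − (9/2)·R3: [0, 0, 0, 0]
R6 ← R6 − (1/2)·R3: [0, 0, 0, 0]
3 nonzero rows, so rank(M) = 3.
M has 4 columns; by rank–nullity, nullity = 4 − 3 = 1.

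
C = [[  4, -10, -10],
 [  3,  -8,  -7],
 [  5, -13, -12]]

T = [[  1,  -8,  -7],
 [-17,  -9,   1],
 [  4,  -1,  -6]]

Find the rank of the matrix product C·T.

2

First compute CT:
[[134,  68,  22],
 [111,  55,  13],
 [178,  89,  24]]
Now row reduce the product.
R2 ← R2 − (111/134)·R1: [0, -89/67, -350/67]
R3 ← R3 − (89/67)·R1: [0, -89/67, -350/67]
R3 ← R3 − R2: [0, 0, 0]
2 nonzero rows, so rank(CT) = 2.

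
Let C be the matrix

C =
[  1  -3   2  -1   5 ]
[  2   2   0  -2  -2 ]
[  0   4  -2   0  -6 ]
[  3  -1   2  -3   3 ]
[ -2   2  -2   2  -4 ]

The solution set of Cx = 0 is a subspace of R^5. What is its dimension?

3

Row reduce to echelon form.
R2 ← R2 − (2)·R1: [0, 8, -4, 0, -12]
R4 ← R4 − (3)·R1: [0, 8, -4, 0, -12]
R5 ← R5 + (2)·R1: [0, -4, 2, 0, 6]
R3 ← R3 − (1/2)·R2: [0, 0, 0, 0, 0]
R4 ← R4 − R2: [0, 0, 0, 0, 0]
R5 ← R5 + (1/2)·R2: [0, 0, 0, 0, 0]
2 nonzero rows, so rank(C) = 2.
C has 5 columns; by rank–nullity, nullity = 5 − 2 = 3.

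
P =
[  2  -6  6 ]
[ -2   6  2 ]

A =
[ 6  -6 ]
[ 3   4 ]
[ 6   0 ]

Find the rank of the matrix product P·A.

First compute PA:
[[ 30, -36],
 [ 18,  36]]
Now row reduce the product.
R2 ← R2 − (3/5)·R1: [0, 288/5]
2 nonzero rows, so rank(PA) = 2.

2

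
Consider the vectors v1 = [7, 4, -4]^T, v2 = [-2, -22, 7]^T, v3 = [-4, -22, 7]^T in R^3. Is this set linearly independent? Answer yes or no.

Form the matrix with these vectors as rows and row reduce.
R2 ← R2 + (2/7)·R1: [0, -146/7, 41/7]
R3 ← R3 + (4/7)·R1: [0, -138/7, 33/7]
R3 ← R3 − (69/73)·R2: [0, 0, -60/73]
3 nonzero rows, so the 3 vectors span a space of dimension 3.
Since 3 = 3, the vectors are linearly independent.

yes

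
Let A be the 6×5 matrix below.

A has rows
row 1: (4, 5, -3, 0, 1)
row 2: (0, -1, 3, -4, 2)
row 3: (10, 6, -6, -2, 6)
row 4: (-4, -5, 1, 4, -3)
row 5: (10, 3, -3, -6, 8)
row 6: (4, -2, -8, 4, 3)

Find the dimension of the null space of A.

0

Row reduce to echelon form.
R3 ← R3 − (5/2)·R1: [0, -13/2, 3/2, -2, 7/2]
R4 ← R4 + R1: [0, 0, -2, 4, -2]
R5 ← R5 − (5/2)·R1: [0, -19/2, 9/2, -6, 11/2]
R6 ← R6 − R1: [0, -7, -5, 4, 2]
R3 ← R3 − (13/2)·R2: [0, 0, -18, 24, -19/2]
R5 ← R5 − (19/2)·R2: [0, 0, -24, 32, -27/2]
R6 ← R6 − (7)·R2: [0, 0, -26, 32, -12]
R4 ← R4 − (1/9)·R3: [0, 0, 0, 4/3, -17/18]
R5 ← R5 − (4/3)·R3: [0, 0, 0, 0, -5/6]
R6 ← R6 − (13/9)·R3: [0, 0, 0, -8/3, 31/18]
R6 ← R6 + (2)·R4: [0, 0, 0, 0, -1/6]
R6 ← R6 − (1/5)·R5: [0, 0, 0, 0, 0]
5 nonzero rows, so rank(A) = 5.
A has 5 columns; by rank–nullity, nullity = 5 − 5 = 0.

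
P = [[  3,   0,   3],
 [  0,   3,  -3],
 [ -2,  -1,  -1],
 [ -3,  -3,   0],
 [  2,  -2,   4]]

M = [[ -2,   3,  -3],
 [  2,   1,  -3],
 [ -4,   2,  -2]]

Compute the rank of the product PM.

2

First compute PM:
[[-18,  15, -15],
 [ 18,  -3,  -3],
 [  6,  -9,  11],
 [  0, -12,  18],
 [-24,  12,  -8]]
Now row reduce the product.
R2 ← R2 + R1: [0, 12, -18]
R3 ← R3 + (1/3)·R1: [0, -4, 6]
R5 ← R5 − (4/3)·R1: [0, -8, 12]
R3 ← R3 + (1/3)·R2: [0, 0, 0]
R4 ← R4 + R2: [0, 0, 0]
R5 ← R5 + (2/3)·R2: [0, 0, 0]
2 nonzero rows, so rank(PM) = 2.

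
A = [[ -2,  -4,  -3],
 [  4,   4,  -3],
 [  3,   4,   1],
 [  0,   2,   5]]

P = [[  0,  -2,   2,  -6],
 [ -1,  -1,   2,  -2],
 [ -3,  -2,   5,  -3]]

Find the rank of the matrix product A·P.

First compute AP:
[[ 13,  14, -27,  29],
 [  5,  -6,   1, -23],
 [ -7, -12,  19, -29],
 [-17, -12,  29, -19]]
Now row reduce the product.
R2 ← R2 − (5/13)·R1: [0, -148/13, 148/13, -444/13]
R3 ← R3 + (7/13)·R1: [0, -58/13, 58/13, -174/13]
R4 ← R4 + (17/13)·R1: [0, 82/13, -82/13, 246/13]
R3 ← R3 − (29/74)·R2: [0, 0, 0, 0]
R4 ← R4 + (41/74)·R2: [0, 0, 0, 0]
2 nonzero rows, so rank(AP) = 2.

2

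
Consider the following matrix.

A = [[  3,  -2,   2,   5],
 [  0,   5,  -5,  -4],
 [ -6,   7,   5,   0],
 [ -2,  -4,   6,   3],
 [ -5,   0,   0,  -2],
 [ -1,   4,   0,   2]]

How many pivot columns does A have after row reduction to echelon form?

Row reduce to echelon form.
R3 ← R3 + (2)·R1: [0, 3, 9, 10]
R4 ← R4 + (2/3)·R1: [0, -16/3, 22/3, 19/3]
R5 ← R5 + (5/3)·R1: [0, -10/3, 10/3, 19/3]
R6 ← R6 + (1/3)·R1: [0, 10/3, 2/3, 11/3]
R3 ← R3 − (3/5)·R2: [0, 0, 12, 62/5]
R4 ← R4 + (16/15)·R2: [0, 0, 2, 31/15]
R5 ← R5 + (2/3)·R2: [0, 0, 0, 11/3]
R6 ← R6 − (2/3)·R2: [0, 0, 4, 19/3]
R4 ← R4 − (1/6)·R3: [0, 0, 0, 0]
R6 ← R6 − (1/3)·R3: [0, 0, 0, 11/5]
Swap R4 ↔ R5
R6 ← R6 − (3/5)·R4: [0, 0, 0, 0]
Echelon form has 4 nonzero rows, so rank(A) = 4.
Each nonzero row contributes one pivot column: 4 pivot columns.

4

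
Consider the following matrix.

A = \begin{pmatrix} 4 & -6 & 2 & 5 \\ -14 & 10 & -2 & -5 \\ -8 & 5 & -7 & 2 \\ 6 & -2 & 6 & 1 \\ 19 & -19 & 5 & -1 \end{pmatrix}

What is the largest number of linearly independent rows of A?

4

Row reduce to echelon form.
R2 ← R2 + (7/2)·R1: [0, -11, 5, 25/2]
R3 ← R3 + (2)·R1: [0, -7, -3, 12]
R4 ← R4 − (3/2)·R1: [0, 7, 3, -13/2]
R5 ← R5 − (19/4)·R1: [0, 19/2, -9/2, -99/4]
R3 ← R3 − (7/11)·R2: [0, 0, -68/11, 89/22]
R4 ← R4 + (7/11)·R2: [0, 0, 68/11, 16/11]
R5 ← R5 + (19/22)·R2: [0, 0, -2/11, -307/22]
R4 ← R4 + R3: [0, 0, 0, 11/2]
R5 ← R5 − (1/34)·R3: [0, 0, 0, -957/68]
R5 ← R5 + (87/34)·R4: [0, 0, 0, 0]
Echelon form has 4 nonzero rows, so rank(A) = 4.
The rank gives the maximum number of linearly independent rows: 4.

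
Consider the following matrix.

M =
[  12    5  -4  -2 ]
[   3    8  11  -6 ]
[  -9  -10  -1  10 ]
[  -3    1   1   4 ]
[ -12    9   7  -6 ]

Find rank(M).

Row reduce to echelon form.
R2 ← R2 − (1/4)·R1: [0, 27/4, 12, -11/2]
R3 ← R3 + (3/4)·R1: [0, -25/4, -4, 17/2]
R4 ← R4 + (1/4)·R1: [0, 9/4, 0, 7/2]
R5 ← R5 + R1: [0, 14, 3, -8]
R3 ← R3 + (25/27)·R2: [0, 0, 64/9, 92/27]
R4 ← R4 − (1/3)·R2: [0, 0, -4, 16/3]
R5 ← R5 − (56/27)·R2: [0, 0, -197/9, 92/27]
R4 ← R4 + (9/16)·R3: [0, 0, 0, 29/4]
R5 ← R5 + (197/64)·R3: [0, 0, 0, 667/48]
R5 ← R5 − (23/12)·R4: [0, 0, 0, 0]
Echelon form has 4 nonzero rows, so rank(M) = 4.

4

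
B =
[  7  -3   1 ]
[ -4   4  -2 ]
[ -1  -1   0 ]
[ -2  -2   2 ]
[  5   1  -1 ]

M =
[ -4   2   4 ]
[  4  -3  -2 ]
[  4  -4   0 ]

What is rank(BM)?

2

First compute BM:
[[-36,  19,  34],
 [ 24, -12, -24],
 [  0,   1,  -2],
 [  8,  -6,  -4],
 [-20,  11,  18]]
Now row reduce the product.
R2 ← R2 + (2/3)·R1: [0, 2/3, -4/3]
R4 ← R4 + (2/9)·R1: [0, -16/9, 32/9]
R5 ← R5 − (5/9)·R1: [0, 4/9, -8/9]
R3 ← R3 − (3/2)·R2: [0, 0, 0]
R4 ← R4 + (8/3)·R2: [0, 0, 0]
R5 ← R5 − (2/3)·R2: [0, 0, 0]
2 nonzero rows, so rank(BM) = 2.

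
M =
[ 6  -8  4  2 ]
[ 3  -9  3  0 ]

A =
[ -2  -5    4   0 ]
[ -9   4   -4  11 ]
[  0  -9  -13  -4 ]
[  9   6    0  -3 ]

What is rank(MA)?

2

First compute MA:
[[ 78, -86,   4, -110],
 [ 75, -78,   9, -111]]
Now row reduce the product.
R2 ← R2 − (25/26)·R1: [0, 61/13, 67/13, -68/13]
2 nonzero rows, so rank(MA) = 2.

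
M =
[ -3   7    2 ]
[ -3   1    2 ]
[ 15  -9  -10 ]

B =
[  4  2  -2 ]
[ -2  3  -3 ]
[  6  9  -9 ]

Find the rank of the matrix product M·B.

First compute MB:
[[-14,  33, -33],
 [ -2,  15, -15],
 [ 18, -87,  87]]
Now row reduce the product.
R2 ← R2 − (1/7)·R1: [0, 72/7, -72/7]
R3 ← R3 + (9/7)·R1: [0, -312/7, 312/7]
R3 ← R3 + (13/3)·R2: [0, 0, 0]
2 nonzero rows, so rank(MB) = 2.

2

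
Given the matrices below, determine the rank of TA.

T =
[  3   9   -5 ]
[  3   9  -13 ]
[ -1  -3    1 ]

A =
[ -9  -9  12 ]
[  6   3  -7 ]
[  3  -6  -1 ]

2

First compute TA:
[[ 12,  30, -22],
 [-12,  78, -14],
 [ -6,  -6,   8]]
Now row reduce the product.
R2 ← R2 + R1: [0, 108, -36]
R3 ← R3 + (1/2)·R1: [0, 9, -3]
R3 ← R3 − (1/12)·R2: [0, 0, 0]
2 nonzero rows, so rank(TA) = 2.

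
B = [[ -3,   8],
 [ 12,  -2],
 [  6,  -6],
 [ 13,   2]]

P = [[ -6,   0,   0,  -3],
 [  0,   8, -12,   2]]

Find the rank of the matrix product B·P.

First compute BP:
[[ 18,  64, -96,  25],
 [-72, -16,  24, -40],
 [-36, -48,  72, -30],
 [-78,  16, -24, -35]]
Now row reduce the product.
R2 ← R2 + (4)·R1: [0, 240, -360, 60]
R3 ← R3 + (2)·R1: [0, 80, -120, 20]
R4 ← R4 + (13/3)·R1: [0, 880/3, -440, 220/3]
R3 ← R3 − (1/3)·R2: [0, 0, 0, 0]
R4 ← R4 − (11/9)·R2: [0, 0, 0, 0]
2 nonzero rows, so rank(BP) = 2.

2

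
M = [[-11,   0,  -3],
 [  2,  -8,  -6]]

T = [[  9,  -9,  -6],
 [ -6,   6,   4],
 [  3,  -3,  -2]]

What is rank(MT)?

1

First compute MT:
[[-108, 108,  72],
 [ 48, -48, -32]]
Now row reduce the product.
R2 ← R2 + (4/9)·R1: [0, 0, 0]
1 nonzero row, so rank(MT) = 1.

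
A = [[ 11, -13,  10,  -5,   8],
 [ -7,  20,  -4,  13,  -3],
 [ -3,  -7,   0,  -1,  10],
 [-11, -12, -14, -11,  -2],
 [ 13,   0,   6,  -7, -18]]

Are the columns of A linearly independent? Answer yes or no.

no

Row reduce A to echelon form.
R2 ← R2 + (7/11)·R1: [0, 129/11, 26/11, 108/11, 23/11]
R3 ← R3 + (3/11)·R1: [0, -116/11, 30/11, -26/11, 134/11]
R4 ← R4 + R1: [0, -25, -4, -16, 6]
R5 ← R5 − (13/11)·R1: [0, 169/11, -64/11, -12/11, -302/11]
R3 ← R3 + (116/129)·R2: [0, 0, 626/129, 278/43, 1814/129]
R4 ← R4 + (275/129)·R2: [0, 0, 134/129, 212/43, 1349/129]
R5 ← R5 − (169/129)·R2: [0, 0, -1150/129, -600/43, -3895/129]
R4 ← R4 − (67/313)·R3: [0, 0, 0, 1110/313, 2331/313]
R5 ← R5 + (575/313)·R3: [0, 0, 0, -650/313, -1365/313]
R5 ← R5 + (65/111)·R4: [0, 0, 0, 0, 0]
4 pivots among 5 columns.
Only 4 < 5 pivot columns, so the columns are linearly dependent.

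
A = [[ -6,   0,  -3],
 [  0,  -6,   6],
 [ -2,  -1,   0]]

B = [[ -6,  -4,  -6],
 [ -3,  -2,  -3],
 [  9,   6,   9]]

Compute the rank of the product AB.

1

First compute AB:
[[  9,   6,   9],
 [ 72,  48,  72],
 [ 15,  10,  15]]
Now row reduce the product.
R2 ← R2 − (8)·R1: [0, 0, 0]
R3 ← R3 − (5/3)·R1: [0, 0, 0]
1 nonzero row, so rank(AB) = 1.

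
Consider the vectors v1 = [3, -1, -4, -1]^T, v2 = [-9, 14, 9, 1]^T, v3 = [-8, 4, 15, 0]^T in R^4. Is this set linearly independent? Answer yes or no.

Form the matrix with these vectors as rows and row reduce.
R2 ← R2 + (3)·R1: [0, 11, -3, -2]
R3 ← R3 + (8/3)·R1: [0, 4/3, 13/3, -8/3]
R3 ← R3 − (4/33)·R2: [0, 0, 155/33, -80/33]
3 nonzero rows, so the 3 vectors span a space of dimension 3.
Since 3 = 3, the vectors are linearly independent.

yes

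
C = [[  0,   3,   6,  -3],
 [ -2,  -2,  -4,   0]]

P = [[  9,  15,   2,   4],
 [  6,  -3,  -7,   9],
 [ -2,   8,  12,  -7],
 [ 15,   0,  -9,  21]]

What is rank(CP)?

2

First compute CP:
[[-39,  39,  78, -78],
 [-22, -56, -38,   2]]
Now row reduce the product.
R2 ← R2 − (22/39)·R1: [0, -78, -82, 46]
2 nonzero rows, so rank(CP) = 2.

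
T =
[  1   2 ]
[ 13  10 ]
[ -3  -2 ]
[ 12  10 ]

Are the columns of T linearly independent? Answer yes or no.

Row reduce T to echelon form.
R2 ← R2 − (13)·R1: [0, -16]
R3 ← R3 + (3)·R1: [0, 4]
R4 ← R4 − (12)·R1: [0, -14]
R3 ← R3 + (1/4)·R2: [0, 0]
R4 ← R4 − (7/8)·R2: [0, 0]
2 pivots among 2 columns.
Every column is a pivot column, so the columns are linearly independent.

yes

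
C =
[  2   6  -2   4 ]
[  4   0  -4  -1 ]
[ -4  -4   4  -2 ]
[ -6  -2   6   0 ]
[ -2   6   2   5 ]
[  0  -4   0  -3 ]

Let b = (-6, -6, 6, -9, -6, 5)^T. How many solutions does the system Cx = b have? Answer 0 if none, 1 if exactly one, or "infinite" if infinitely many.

0

Row reduce the augmented matrix [C | b].
R2 ← R2 − (2)·R1: [0, -12, 0, -9, 6]
R3 ← R3 + (2)·R1: [0, 8, 0, 6, -6]
R4 ← R4 + (3)·R1: [0, 16, 0, 12, -27]
R5 ← R5 + R1: [0, 12, 0, 9, -12]
R3 ← R3 + (2/3)·R2: [0, 0, 0, 0, -2]
R4 ← R4 + (4/3)·R2: [0, 0, 0, 0, -19]
R5 ← R5 + R2: [0, 0, 0, 0, -6]
R6 ← R6 − (1/3)·R2: [0, 0, 0, 0, 3]
R4 ← R4 − (19/2)·R3: [0, 0, 0, 0, 0]
R5 ← R5 − (3)·R3: [0, 0, 0, 0, 0]
R6 ← R6 + (3/2)·R3: [0, 0, 0, 0, 0]
The echelon form has 3 nonzero rows; the last pivot sits in the augmented column, so rank(C) = 2 but rank([C|b]) = 3.
Since the ranks differ, the system is inconsistent.
It has no solutions.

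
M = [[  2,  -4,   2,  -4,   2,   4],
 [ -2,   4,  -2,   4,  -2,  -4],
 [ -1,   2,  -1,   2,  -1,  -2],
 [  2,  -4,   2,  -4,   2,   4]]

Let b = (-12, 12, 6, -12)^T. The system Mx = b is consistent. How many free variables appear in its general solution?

Row reduce the augmented matrix [M | b].
R2 ← R2 + R1: [0, 0, 0, 0, 0, 0, 0]
R3 ← R3 + (1/2)·R1: [0, 0, 0, 0, 0, 0, 0]
R4 ← R4 − R1: [0, 0, 0, 0, 0, 0, 0]
The echelon form has 1 nonzero rows, and every pivot lies in the first 6 columns, so rank(M) = rank([M|b]) = 1.
The system is consistent.
Free variables = (unknowns) − (rank) = 6 − 1 = 5.

5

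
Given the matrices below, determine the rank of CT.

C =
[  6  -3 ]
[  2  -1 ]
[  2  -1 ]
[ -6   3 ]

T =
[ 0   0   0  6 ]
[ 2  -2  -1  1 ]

1

First compute CT:
[[ -6,   6,   3,  33],
 [ -2,   2,   1,  11],
 [ -2,   2,   1,  11],
 [  6,  -6,  -3, -33]]
Now row reduce the product.
R2 ← R2 − (1/3)·R1: [0, 0, 0, 0]
R3 ← R3 − (1/3)·R1: [0, 0, 0, 0]
R4 ← R4 + R1: [0, 0, 0, 0]
1 nonzero row, so rank(CT) = 1.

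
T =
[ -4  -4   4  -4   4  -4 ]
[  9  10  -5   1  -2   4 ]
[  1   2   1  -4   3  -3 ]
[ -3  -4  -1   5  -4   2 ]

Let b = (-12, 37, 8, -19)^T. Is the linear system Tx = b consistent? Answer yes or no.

Row reduce the augmented matrix [T | b].
R2 ← R2 + (9/4)·R1: [0, 1, 4, -8, 7, -5, 10]
R3 ← R3 + (1/4)·R1: [0, 1, 2, -5, 4, -4, 5]
R4 ← R4 − (3/4)·R1: [0, -1, -4, 8, -7, 5, -10]
R3 ← R3 − R2: [0, 0, -2, 3, -3, 1, -5]
R4 ← R4 + R2: [0, 0, 0, 0, 0, 0, 0]
The echelon form has 3 nonzero rows, and every pivot lies in the first 6 columns, so rank(T) = rank([T|b]) = 3.
The system is consistent.

yes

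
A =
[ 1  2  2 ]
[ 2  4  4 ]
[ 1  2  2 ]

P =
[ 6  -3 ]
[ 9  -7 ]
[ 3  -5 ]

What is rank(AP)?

1

First compute AP:
[[ 30, -27],
 [ 60, -54],
 [ 30, -27]]
Now row reduce the product.
R2 ← R2 − (2)·R1: [0, 0]
R3 ← R3 − R1: [0, 0]
1 nonzero row, so rank(AP) = 1.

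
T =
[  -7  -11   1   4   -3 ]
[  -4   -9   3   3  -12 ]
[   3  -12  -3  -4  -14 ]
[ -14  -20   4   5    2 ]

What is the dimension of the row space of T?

4

Row reduce to echelon form.
R2 ← R2 − (4/7)·R1: [0, -19/7, 17/7, 5/7, -72/7]
R3 ← R3 + (3/7)·R1: [0, -117/7, -18/7, -16/7, -107/7]
R4 ← R4 − (2)·R1: [0, 2, 2, -3, 8]
R3 ← R3 − (117/19)·R2: [0, 0, -333/19, -127/19, 913/19]
R4 ← R4 + (14/19)·R2: [0, 0, 72/19, -47/19, 8/19]
R4 ← R4 + (8/37)·R3: [0, 0, 0, -145/37, 400/37]
Echelon form has 4 nonzero rows, so rank(T) = 4.
The row space has dimension equal to the rank: 4.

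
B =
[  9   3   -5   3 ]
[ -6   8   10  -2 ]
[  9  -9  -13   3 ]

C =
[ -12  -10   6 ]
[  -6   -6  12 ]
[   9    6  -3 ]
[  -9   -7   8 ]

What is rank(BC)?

2

First compute BC:
[[-198, -159, 129],
 [132,  86,  14],
 [-198, -135,   9]]
Now row reduce the product.
R2 ← R2 + (2/3)·R1: [0, -20, 100]
R3 ← R3 − R1: [0, 24, -120]
R3 ← R3 + (6/5)·R2: [0, 0, 0]
2 nonzero rows, so rank(BC) = 2.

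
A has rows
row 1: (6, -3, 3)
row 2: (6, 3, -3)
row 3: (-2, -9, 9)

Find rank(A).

2

Row reduce to echelon form.
R2 ← R2 − R1: [0, 6, -6]
R3 ← R3 + (1/3)·R1: [0, -10, 10]
R3 ← R3 + (5/3)·R2: [0, 0, 0]
Echelon form has 2 nonzero rows, so rank(A) = 2.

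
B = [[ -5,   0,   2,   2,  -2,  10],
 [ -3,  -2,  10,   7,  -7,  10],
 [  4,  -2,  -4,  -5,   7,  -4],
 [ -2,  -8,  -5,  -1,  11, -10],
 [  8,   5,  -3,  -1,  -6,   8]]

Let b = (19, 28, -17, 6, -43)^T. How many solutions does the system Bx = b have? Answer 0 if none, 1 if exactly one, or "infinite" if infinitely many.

infinite

Row reduce the augmented matrix [B | b].
R2 ← R2 − (3/5)·R1: [0, -2, 44/5, 29/5, -29/5, 4, 83/5]
R3 ← R3 + (4/5)·R1: [0, -2, -12/5, -17/5, 27/5, 4, -9/5]
R4 ← R4 − (2/5)·R1: [0, -8, -29/5, -9/5, 59/5, -14, -8/5]
R5 ← R5 + (8/5)·R1: [0, 5, 1/5, 11/5, -46/5, 24, -63/5]
R3 ← R3 − R2: [0, 0, -56/5, -46/5, 56/5, 0, -92/5]
R4 ← R4 − (4)·R2: [0, 0, -41, -25, 35, -30, -68]
R5 ← R5 + (5/2)·R2: [0, 0, 111/5, 167/10, -237/10, 34, 289/10]
R4 ← R4 − (205/56)·R3: [0, 0, 0, 243/28, -6, -30, -9/14]
R5 ← R5 + (111/56)·R3: [0, 0, 0, -43/28, -3/2, 34, -53/7]
R5 ← R5 + (43/243)·R4: [0, 0, 0, 0, -415/162, 2324/81, -415/54]
The echelon form has 5 nonzero rows, and every pivot lies in the first 6 columns, so rank(B) = rank([B|b]) = 5.
The system is consistent.
rank = 5 < 6 unknowns, so there are infinitely many solutions.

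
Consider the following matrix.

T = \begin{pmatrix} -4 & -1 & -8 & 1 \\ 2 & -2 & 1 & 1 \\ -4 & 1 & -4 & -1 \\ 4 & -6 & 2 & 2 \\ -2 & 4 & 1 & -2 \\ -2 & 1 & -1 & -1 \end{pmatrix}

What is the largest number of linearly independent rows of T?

3

Row reduce to echelon form.
R2 ← R2 + (1/2)·R1: [0, -5/2, -3, 3/2]
R3 ← R3 − R1: [0, 2, 4, -2]
R4 ← R4 + R1: [0, -7, -6, 3]
R5 ← R5 − (1/2)·R1: [0, 9/2, 5, -5/2]
R6 ← R6 − (1/2)·R1: [0, 3/2, 3, -3/2]
R3 ← R3 + (4/5)·R2: [0, 0, 8/5, -4/5]
R4 ← R4 − (14/5)·R2: [0, 0, 12/5, -6/5]
R5 ← R5 + (9/5)·R2: [0, 0, -2/5, 1/5]
R6 ← R6 + (3/5)·R2: [0, 0, 6/5, -3/5]
R4 ← R4 − (3/2)·R3: [0, 0, 0, 0]
R5 ← R5 + (1/4)·R3: [0, 0, 0, 0]
R6 ← R6 − (3/4)·R3: [0, 0, 0, 0]
Echelon form has 3 nonzero rows, so rank(T) = 3.
The rank gives the maximum number of linearly independent rows: 3.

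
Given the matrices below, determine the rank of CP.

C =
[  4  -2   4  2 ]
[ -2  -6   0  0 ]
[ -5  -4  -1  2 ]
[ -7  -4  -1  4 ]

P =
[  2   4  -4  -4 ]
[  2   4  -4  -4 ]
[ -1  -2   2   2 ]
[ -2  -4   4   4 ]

1

First compute CP:
[[ -4,  -8,   8,   8],
 [-16, -32,  32,  32],
 [-21, -42,  42,  42],
 [-29, -58,  58,  58]]
Now row reduce the product.
R2 ← R2 − (4)·R1: [0, 0, 0, 0]
R3 ← R3 − (21/4)·R1: [0, 0, 0, 0]
R4 ← R4 − (29/4)·R1: [0, 0, 0, 0]
1 nonzero row, so rank(CP) = 1.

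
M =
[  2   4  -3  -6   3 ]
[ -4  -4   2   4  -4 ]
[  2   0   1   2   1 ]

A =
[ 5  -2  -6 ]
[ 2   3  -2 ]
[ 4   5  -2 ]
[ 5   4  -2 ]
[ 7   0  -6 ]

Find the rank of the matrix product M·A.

2

First compute MA:
[[ -3, -31, -20],
 [-28,  22,  44],
 [ 31,   9, -24]]
Now row reduce the product.
R2 ← R2 − (28/3)·R1: [0, 934/3, 692/3]
R3 ← R3 + (31/3)·R1: [0, -934/3, -692/3]
R3 ← R3 + R2: [0, 0, 0]
2 nonzero rows, so rank(MA) = 2.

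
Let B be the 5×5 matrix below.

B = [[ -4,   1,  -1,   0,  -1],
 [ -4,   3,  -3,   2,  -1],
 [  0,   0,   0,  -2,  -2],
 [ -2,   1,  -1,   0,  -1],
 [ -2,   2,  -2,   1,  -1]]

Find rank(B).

3

Row reduce to echelon form.
R2 ← R2 − R1: [0, 2, -2, 2, 0]
R4 ← R4 − (1/2)·R1: [0, 1/2, -1/2, 0, -1/2]
R5 ← R5 − (1/2)·R1: [0, 3/2, -3/2, 1, -1/2]
R4 ← R4 − (1/4)·R2: [0, 0, 0, -1/2, -1/2]
R5 ← R5 − (3/4)·R2: [0, 0, 0, -1/2, -1/2]
R4 ← R4 − (1/4)·R3: [0, 0, 0, 0, 0]
R5 ← R5 − (1/4)·R3: [0, 0, 0, 0, 0]
Echelon form has 3 nonzero rows, so rank(B) = 3.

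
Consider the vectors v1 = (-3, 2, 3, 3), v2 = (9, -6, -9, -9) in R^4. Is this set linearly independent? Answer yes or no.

no

Form the matrix with these vectors as rows and row reduce.
R2 ← R2 + (3)·R1: [0, 0, 0, 0]
1 nonzero row, so the 2 vectors span a space of dimension 1.
Since 1 < 2, the vectors are linearly dependent.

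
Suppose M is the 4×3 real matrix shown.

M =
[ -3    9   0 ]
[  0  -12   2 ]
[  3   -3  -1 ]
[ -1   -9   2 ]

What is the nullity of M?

Row reduce to echelon form.
R3 ← R3 + R1: [0, 6, -1]
R4 ← R4 − (1/3)·R1: [0, -12, 2]
R3 ← R3 + (1/2)·R2: [0, 0, 0]
R4 ← R4 − R2: [0, 0, 0]
2 nonzero rows, so rank(M) = 2.
M has 3 columns; by rank–nullity, nullity = 3 − 2 = 1.

1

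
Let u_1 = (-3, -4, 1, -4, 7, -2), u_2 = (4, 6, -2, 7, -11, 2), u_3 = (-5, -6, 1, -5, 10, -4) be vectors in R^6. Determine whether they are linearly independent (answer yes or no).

no

Form the matrix with these vectors as rows and row reduce.
R2 ← R2 + (4/3)·R1: [0, 2/3, -2/3, 5/3, -5/3, -2/3]
R3 ← R3 − (5/3)·R1: [0, 2/3, -2/3, 5/3, -5/3, -2/3]
R3 ← R3 − R2: [0, 0, 0, 0, 0, 0]
2 nonzero rows, so the 3 vectors span a space of dimension 2.
Since 2 < 3, the vectors are linearly dependent.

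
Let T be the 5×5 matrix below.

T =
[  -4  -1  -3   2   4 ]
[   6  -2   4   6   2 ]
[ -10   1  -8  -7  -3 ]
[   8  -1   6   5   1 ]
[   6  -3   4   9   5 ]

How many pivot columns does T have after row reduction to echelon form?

3

Row reduce to echelon form.
R2 ← R2 + (3/2)·R1: [0, -7/2, -1/2, 9, 8]
R3 ← R3 − (5/2)·R1: [0, 7/2, -1/2, -12, -13]
R4 ← R4 + (2)·R1: [0, -3, 0, 9, 9]
R5 ← R5 + (3/2)·R1: [0, -9/2, -1/2, 12, 11]
R3 ← R3 + R2: [0, 0, -1, -3, -5]
R4 ← R4 − (6/7)·R2: [0, 0, 3/7, 9/7, 15/7]
R5 ← R5 − (9/7)·R2: [0, 0, 1/7, 3/7, 5/7]
R4 ← R4 + (3/7)·R3: [0, 0, 0, 0, 0]
R5 ← R5 + (1/7)·R3: [0, 0, 0, 0, 0]
Echelon form has 3 nonzero rows, so rank(T) = 3.
Each nonzero row contributes one pivot column: 3 pivot columns.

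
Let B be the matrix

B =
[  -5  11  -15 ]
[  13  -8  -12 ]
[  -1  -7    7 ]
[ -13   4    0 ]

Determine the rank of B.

3

Row reduce to echelon form.
R2 ← R2 + (13/5)·R1: [0, 103/5, -51]
R3 ← R3 − (1/5)·R1: [0, -46/5, 10]
R4 ← R4 − (13/5)·R1: [0, -123/5, 39]
R3 ← R3 + (46/103)·R2: [0, 0, -1316/103]
R4 ← R4 + (123/103)·R2: [0, 0, -2256/103]
R4 ← R4 − (12/7)·R3: [0, 0, 0]
Echelon form has 3 nonzero rows, so rank(B) = 3.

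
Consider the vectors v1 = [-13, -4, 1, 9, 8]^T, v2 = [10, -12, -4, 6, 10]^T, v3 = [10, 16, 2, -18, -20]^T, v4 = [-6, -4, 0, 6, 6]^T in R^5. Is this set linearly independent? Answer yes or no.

no

Form the matrix with these vectors as rows and row reduce.
R2 ← R2 + (10/13)·R1: [0, -196/13, -42/13, 168/13, 210/13]
R3 ← R3 + (10/13)·R1: [0, 168/13, 36/13, -144/13, -180/13]
R4 ← R4 − (6/13)·R1: [0, -28/13, -6/13, 24/13, 30/13]
R3 ← R3 + (6/7)·R2: [0, 0, 0, 0, 0]
R4 ← R4 − (1/7)·R2: [0, 0, 0, 0, 0]
2 nonzero rows, so the 4 vectors span a space of dimension 2.
Since 2 < 4, the vectors are linearly dependent.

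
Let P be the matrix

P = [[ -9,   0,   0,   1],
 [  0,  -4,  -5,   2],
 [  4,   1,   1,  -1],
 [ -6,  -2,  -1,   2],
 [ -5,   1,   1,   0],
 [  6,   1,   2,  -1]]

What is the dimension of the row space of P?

Row reduce to echelon form.
R3 ← R3 + (4/9)·R1: [0, 1, 1, -5/9]
R4 ← R4 − (2/3)·R1: [0, -2, -1, 4/3]
R5 ← R5 − (5/9)·R1: [0, 1, 1, -5/9]
R6 ← R6 + (2/3)·R1: [0, 1, 2, -1/3]
R3 ← R3 + (1/4)·R2: [0, 0, -1/4, -1/18]
R4 ← R4 − (1/2)·R2: [0, 0, 3/2, 1/3]
R5 ← R5 + (1/4)·R2: [0, 0, -1/4, -1/18]
R6 ← R6 + (1/4)·R2: [0, 0, 3/4, 1/6]
R4 ← R4 + (6)·R3: [0, 0, 0, 0]
R5 ← R5 − R3: [0, 0, 0, 0]
R6 ← R6 + (3)·R3: [0, 0, 0, 0]
Echelon form has 3 nonzero rows, so rank(P) = 3.
The row space has dimension equal to the rank: 3.

3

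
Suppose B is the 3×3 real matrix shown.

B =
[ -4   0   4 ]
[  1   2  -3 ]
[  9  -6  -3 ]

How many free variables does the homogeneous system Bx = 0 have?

1

Row reduce to echelon form.
R2 ← R2 + (1/4)·R1: [0, 2, -2]
R3 ← R3 + (9/4)·R1: [0, -6, 6]
R3 ← R3 + (3)·R2: [0, 0, 0]
2 nonzero rows, so rank(B) = 2.
B has 3 columns; by rank–nullity, nullity = 3 − 2 = 1.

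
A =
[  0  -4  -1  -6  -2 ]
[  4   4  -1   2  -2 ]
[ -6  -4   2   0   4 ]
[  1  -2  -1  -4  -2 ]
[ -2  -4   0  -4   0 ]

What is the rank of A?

2

Row reduce to echelon form.
Swap R1 ↔ R2
R3 ← R3 + (3/2)·R1: [0, 2, 1/2, 3, 1]
R4 ← R4 − (1/4)·R1: [0, -3, -3/4, -9/2, -3/2]
R5 ← R5 + (1/2)·R1: [0, -2, -1/2, -3, -1]
R3 ← R3 + (1/2)·R2: [0, 0, 0, 0, 0]
R4 ← R4 − (3/4)·R2: [0, 0, 0, 0, 0]
R5 ← R5 − (1/2)·R2: [0, 0, 0, 0, 0]
Echelon form has 2 nonzero rows, so rank(A) = 2.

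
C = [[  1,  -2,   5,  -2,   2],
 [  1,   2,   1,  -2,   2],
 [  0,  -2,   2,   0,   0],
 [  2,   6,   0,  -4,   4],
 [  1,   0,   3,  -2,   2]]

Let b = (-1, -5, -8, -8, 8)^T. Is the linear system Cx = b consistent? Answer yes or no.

Row reduce the augmented matrix [C | b].
R2 ← R2 − R1: [0, 4, -4, 0, 0, -4]
R4 ← R4 − (2)·R1: [0, 10, -10, 0, 0, -6]
R5 ← R5 − R1: [0, 2, -2, 0, 0, 9]
R3 ← R3 + (1/2)·R2: [0, 0, 0, 0, 0, -10]
R4 ← R4 − (5/2)·R2: [0, 0, 0, 0, 0, 4]
R5 ← R5 − (1/2)·R2: [0, 0, 0, 0, 0, 11]
R4 ← R4 + (2/5)·R3: [0, 0, 0, 0, 0, 0]
R5 ← R5 + (11/10)·R3: [0, 0, 0, 0, 0, 0]
The echelon form has 3 nonzero rows; the last pivot sits in the augmented column, so rank(C) = 2 but rank([C|b]) = 3.
Since the ranks differ, the system is inconsistent.

no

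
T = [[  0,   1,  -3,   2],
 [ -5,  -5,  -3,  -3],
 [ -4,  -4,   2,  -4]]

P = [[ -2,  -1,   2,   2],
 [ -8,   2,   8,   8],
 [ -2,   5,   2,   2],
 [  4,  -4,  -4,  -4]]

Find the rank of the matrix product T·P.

2

First compute TP:
[[  6, -21,  -6,  -6],
 [ 44,  -8, -44, -44],
 [ 20,  22, -20, -20]]
Now row reduce the product.
R2 ← R2 − (22/3)·R1: [0, 146, 0, 0]
R3 ← R3 − (10/3)·R1: [0, 92, 0, 0]
R3 ← R3 − (46/73)·R2: [0, 0, 0, 0]
2 nonzero rows, so rank(TP) = 2.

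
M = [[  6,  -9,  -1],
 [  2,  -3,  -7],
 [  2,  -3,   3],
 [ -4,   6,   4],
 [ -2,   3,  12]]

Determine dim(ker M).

1

Row reduce to echelon form.
R2 ← R2 − (1/3)·R1: [0, 0, -20/3]
R3 ← R3 − (1/3)·R1: [0, 0, 10/3]
R4 ← R4 + (2/3)·R1: [0, 0, 10/3]
R5 ← R5 + (1/3)·R1: [0, 0, 35/3]
R3 ← R3 + (1/2)·R2: [0, 0, 0]
R4 ← R4 + (1/2)·R2: [0, 0, 0]
R5 ← R5 + (7/4)·R2: [0, 0, 0]
2 nonzero rows, so rank(M) = 2.
M has 3 columns; by rank–nullity, nullity = 3 − 2 = 1.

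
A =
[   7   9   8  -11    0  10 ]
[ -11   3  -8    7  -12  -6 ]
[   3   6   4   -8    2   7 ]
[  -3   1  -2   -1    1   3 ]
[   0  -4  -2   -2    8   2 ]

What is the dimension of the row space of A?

Row reduce to echelon form.
R2 ← R2 + (11/7)·R1: [0, 120/7, 32/7, -72/7, -12, 68/7]
R3 ← R3 − (3/7)·R1: [0, 15/7, 4/7, -23/7, 2, 19/7]
R4 ← R4 + (3/7)·R1: [0, 34/7, 10/7, -40/7, 1, 51/7]
R3 ← R3 − (1/8)·R2: [0, 0, 0, -2, 7/2, 3/2]
R4 ← R4 − (17/60)·R2: [0, 0, 2/15, -14/5, 22/5, 68/15]
R5 ← R5 + (7/30)·R2: [0, 0, -14/15, -22/5, 26/5, 64/15]
Swap R3 ↔ R4
R5 ← R5 + (7)·R3: [0, 0, 0, -24, 36, 36]
R5 ← R5 − (12)·R4: [0, 0, 0, 0, -6, 18]
Echelon form has 5 nonzero rows, so rank(A) = 5.
The row space has dimension equal to the rank: 5.

5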